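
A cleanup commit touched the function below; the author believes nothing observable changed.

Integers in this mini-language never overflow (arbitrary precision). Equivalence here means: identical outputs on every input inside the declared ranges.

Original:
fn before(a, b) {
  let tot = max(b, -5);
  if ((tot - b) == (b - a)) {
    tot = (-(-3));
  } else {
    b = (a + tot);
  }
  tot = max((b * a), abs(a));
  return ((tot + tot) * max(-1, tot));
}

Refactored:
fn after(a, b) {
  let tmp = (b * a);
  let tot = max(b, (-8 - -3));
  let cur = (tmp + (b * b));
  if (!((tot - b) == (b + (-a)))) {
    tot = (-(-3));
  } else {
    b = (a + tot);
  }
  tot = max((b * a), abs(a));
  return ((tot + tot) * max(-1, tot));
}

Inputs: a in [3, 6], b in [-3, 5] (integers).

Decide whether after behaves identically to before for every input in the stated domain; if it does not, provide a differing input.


Evaluate both at a=3, b=-1.
before: tot=-1, then ((tot - b) == (b - a)) is false, then b=2, then tot=6, then returns 72
after: tmp=-3, then tot=-1, then cur=-2, then (!((tot - b) == (b + (-a)))) is true, then tot=3, then tot=3, then returns 18
72 and 18 differ, so these are not the same function on this domain.
verdict: not equivalent; witness: a=3, b=-1


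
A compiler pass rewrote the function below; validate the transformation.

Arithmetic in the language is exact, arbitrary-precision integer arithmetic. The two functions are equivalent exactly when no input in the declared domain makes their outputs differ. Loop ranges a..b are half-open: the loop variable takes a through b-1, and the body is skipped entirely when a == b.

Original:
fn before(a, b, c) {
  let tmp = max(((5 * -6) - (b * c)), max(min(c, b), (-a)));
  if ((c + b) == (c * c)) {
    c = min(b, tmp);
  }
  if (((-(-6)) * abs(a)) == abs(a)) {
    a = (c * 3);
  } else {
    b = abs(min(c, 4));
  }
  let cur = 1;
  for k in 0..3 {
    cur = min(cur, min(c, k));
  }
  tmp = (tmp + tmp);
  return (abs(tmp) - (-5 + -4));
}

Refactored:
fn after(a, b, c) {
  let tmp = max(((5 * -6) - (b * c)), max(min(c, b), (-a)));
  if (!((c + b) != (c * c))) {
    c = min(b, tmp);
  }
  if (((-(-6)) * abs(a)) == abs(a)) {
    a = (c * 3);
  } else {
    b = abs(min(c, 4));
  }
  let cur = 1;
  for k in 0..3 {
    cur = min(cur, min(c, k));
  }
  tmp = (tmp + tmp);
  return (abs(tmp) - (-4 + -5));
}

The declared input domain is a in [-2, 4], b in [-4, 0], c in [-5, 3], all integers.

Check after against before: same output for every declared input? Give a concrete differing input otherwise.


The two are interchangeable: boolean connective usage differs, and comparison usage differs, and every declared input agrees.
Spot check at a=1, b=0, c=2 — before: tmp=0, then ((c + b) == (c * c)) is false, then (((-(-6)) * abs(a)) == abs(a)) is false, then b=2, then cur=1, then (k=0), then cur=0, then (k=1), then cur=0, then (k=2), then cur=0, then tmp=0, then returns 9. after: tmp=0, then (!((c + b) != (c * c))) is false, then (((-(-6)) * abs(a)) == abs(a)) is false, then b=2, then cur=1, then (k=0), then cur=0, then (k=1), then cur=0, then (k=2), then cur=0, then tmp=0, then returns 9. Both give 9.
Sweeping the whole domain (315 inputs) finds no disagreement.
verdict: equivalent


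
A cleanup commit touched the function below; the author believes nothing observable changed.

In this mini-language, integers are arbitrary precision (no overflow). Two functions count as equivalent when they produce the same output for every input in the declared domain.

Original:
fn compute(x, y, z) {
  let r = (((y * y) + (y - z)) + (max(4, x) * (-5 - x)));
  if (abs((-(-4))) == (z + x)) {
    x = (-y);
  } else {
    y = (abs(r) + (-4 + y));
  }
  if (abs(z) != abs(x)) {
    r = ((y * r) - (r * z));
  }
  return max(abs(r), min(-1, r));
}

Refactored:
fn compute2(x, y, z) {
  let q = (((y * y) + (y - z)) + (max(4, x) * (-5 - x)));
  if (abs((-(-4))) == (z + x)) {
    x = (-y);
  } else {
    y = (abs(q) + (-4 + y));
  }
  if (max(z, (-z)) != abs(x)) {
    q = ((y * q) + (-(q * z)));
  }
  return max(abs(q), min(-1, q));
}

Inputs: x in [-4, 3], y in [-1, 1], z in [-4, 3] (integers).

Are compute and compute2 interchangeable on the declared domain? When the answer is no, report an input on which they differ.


The two versions differ — the changes include arithmetic usage differs, plus local variable names differ, plus min/max/abs usage differs.
One worked example (x=-2, y=-1, z=1) — compute: r := -13 | (abs((-(-4))) == (z + x)): false | y := 8 | (abs(z) != abs(x)): true | r := -91 | result 91; compute2: q := -13 | (abs((-(-4))) == (z + x)): false | y := 8 | (max(z, (-z)) != abs(x)): true | q := -91 | result 91; agreement on 91.
Every one of the 192 inputs gives matching results.
verdict: equivalent


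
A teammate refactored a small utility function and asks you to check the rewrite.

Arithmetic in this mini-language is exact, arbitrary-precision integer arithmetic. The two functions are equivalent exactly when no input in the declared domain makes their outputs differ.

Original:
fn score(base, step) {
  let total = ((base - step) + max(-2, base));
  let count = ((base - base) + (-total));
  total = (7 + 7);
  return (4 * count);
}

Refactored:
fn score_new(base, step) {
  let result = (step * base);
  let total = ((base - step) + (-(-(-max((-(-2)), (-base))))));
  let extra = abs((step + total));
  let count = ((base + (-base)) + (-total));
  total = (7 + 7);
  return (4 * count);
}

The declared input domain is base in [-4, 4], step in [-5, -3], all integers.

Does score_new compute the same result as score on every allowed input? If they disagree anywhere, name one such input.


These are not equivalent — on base=-4, step=-5 the outputs split (4 vs 12).
score: total becomes -1; next count becomes 1; next total becomes 14; next final value 4
score_new: result becomes 20; next total becomes -3; next extra becomes 8; next count becomes 3; next total becomes 14; next final value 12
verdict: not equivalent; witness: base=-4, step=-5


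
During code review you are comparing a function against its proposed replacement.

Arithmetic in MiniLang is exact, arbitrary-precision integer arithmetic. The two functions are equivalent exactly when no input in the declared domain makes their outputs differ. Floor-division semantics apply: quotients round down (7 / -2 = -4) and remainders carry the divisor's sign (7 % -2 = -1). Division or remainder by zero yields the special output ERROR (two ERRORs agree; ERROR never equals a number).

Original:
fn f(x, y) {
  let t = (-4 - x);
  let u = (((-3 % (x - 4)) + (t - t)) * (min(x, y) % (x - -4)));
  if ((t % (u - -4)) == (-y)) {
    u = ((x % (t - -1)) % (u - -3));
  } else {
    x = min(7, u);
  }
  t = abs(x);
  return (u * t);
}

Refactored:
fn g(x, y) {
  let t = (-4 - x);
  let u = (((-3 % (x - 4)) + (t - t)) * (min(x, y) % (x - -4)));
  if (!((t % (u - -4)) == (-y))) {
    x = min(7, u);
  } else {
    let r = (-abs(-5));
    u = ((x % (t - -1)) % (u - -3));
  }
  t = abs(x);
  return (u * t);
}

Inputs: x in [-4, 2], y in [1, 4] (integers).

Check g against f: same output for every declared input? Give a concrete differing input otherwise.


This is a faithful refactor — min/max/abs usage differs; and constant usage differs; and boolean connective usage differs; and local variable names differ; and statement counts differ, but the computed results match everywhere.
One worked example (x=-3, y=1) — f: t := -1 | u := 0 | ((t % (u - -4)) == (-y)): false | x := 0 | t := 0 | result 0; g: t := -1 | u := 0 | (!((t % (u - -4)) == (-y))): true | x := 0 | t := 0 | result 0; agreement on 0.
An exhaustive pass over the 28 declared inputs shows identical outputs.
verdict: equivalent


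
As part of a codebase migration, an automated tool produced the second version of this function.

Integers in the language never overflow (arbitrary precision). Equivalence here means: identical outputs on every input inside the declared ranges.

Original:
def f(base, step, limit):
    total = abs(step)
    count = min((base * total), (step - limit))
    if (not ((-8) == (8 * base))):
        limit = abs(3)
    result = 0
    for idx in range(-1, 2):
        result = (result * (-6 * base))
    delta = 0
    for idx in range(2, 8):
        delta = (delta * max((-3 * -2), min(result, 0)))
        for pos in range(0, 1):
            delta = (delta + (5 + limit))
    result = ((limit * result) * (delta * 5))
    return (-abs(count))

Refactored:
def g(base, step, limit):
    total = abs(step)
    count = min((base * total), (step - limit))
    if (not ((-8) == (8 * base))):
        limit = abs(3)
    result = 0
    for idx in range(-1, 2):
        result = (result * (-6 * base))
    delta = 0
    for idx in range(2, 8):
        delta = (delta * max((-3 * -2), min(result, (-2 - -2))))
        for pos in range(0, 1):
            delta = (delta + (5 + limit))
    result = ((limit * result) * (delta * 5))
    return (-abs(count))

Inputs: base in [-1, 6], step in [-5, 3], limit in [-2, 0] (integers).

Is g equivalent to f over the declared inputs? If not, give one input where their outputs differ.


Equivalent — the differences include constant usage differs; arithmetic usage differs, yet no declared input distinguishes the two.
As a probe, take base=1, step=-2, limit=0: f runs total=2, then count=-2, then (not ((-8) == (8 * base))) is true, then limit=3, then result=0, then (idx=-1), then result=0, then (idx=0), then result=0, then (idx=1), then result=0, then delta=0, then (idx=2), then delta=0, then (pos=0), then delta=8, then (idx=3), then delta=48, then (pos=0), then delta=56, then (idx=4), then delta=336, then (pos=0), then delta=344, then (idx=5), then delta=2064, then (pos=0), then delta=2072, then (idx=6), then delta=12432, then (pos=0), then delta=12440, then (idx=7), then delta=74640, then (pos=0), then delta=74648, then result=0, then returns -2; g runs total=2, then count=-2, then (not ((-8) == (8 * base))) is true, then limit=3, then result=0, then (idx=-1), then result=0, then (idx=0), then result=0, then (idx=1), then result=0, then delta=0, then (idx=2), then delta=0, then (pos=0), then delta=8, then (idx=3), then delta=48, then (pos=0), then delta=56, then (idx=4), then delta=336, then (pos=0), then delta=344, then (idx=5), then delta=2064, then (pos=0), then delta=2072, then (idx=6), then delta=12432, then (pos=0), then delta=12440, then (idx=7), then delta=74640, then (pos=0), then delta=74648, then result=0, then returns -2; both end at -2.
Sweeping the whole domain (216 inputs) finds no disagreement.
verdict: equivalent


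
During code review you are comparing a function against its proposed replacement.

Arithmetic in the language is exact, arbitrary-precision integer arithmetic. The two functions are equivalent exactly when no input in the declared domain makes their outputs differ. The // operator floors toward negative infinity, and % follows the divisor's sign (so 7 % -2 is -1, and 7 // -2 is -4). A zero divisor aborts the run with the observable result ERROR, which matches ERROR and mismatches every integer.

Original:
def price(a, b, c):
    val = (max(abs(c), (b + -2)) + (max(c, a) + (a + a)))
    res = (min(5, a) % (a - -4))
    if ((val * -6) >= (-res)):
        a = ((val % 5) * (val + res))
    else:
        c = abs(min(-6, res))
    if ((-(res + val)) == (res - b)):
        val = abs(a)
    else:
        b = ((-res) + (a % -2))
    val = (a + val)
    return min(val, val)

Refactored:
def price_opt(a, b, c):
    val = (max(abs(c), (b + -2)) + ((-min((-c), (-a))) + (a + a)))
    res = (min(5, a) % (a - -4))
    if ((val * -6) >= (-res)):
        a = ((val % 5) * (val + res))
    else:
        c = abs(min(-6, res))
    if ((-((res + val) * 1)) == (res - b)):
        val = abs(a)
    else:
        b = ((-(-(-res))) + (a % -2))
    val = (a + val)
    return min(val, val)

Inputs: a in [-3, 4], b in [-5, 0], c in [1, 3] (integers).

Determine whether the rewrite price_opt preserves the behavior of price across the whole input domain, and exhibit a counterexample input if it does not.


Behavior is preserved: although constant usage differs; and arithmetic usage differs; and min/max/abs usage differs, the outputs never diverge.
Spot check at a=-1, b=-1, c=2 — price: val becomes 2; next res becomes 2; next ((val * -6) >= (-res)) evaluates to false; next c becomes 6; next ((-(res + val)) == (res - b)) evaluates to false; next b becomes -3; next val becomes 1; next final value 1. price_opt: val becomes 2; next res becomes 2; next ((val * -6) >= (-res)) evaluates to false; next c becomes 6; next ((-((res + val) * 1)) == (res - b)) evaluates to false; next b becomes -3; next val becomes 1; next final value 1. Both give 1.
An exhaustive pass over the 144 declared inputs shows identical outputs.
verdict: equivalent


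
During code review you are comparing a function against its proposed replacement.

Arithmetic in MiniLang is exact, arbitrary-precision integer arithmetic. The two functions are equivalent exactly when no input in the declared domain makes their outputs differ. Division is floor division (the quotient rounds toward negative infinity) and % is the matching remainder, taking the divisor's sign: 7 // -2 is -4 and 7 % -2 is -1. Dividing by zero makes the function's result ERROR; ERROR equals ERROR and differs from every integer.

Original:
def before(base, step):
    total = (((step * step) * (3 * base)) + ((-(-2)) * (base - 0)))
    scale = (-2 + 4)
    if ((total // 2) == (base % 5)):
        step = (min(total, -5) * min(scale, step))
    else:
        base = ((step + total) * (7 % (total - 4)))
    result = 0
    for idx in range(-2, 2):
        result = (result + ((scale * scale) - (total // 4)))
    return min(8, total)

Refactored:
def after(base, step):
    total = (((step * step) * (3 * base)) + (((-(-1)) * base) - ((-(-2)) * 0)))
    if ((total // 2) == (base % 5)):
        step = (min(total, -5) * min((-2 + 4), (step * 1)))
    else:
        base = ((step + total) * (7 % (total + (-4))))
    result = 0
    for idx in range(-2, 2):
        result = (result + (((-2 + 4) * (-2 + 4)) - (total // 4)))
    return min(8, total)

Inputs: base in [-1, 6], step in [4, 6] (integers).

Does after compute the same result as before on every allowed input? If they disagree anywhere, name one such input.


There is a counterexample at base=-1, step=4: -50 on one side, -49 on the other.
before: total := -50 | scale := 2 | ((total // 2) == (base % 5)): false | base := 2162 | result := 0 | iter idx=-2: | result := 17 | iter idx=-1: | result := 34 | iter idx=0: | result := 51 | iter idx=1: | result := 68 | result -50
after: total := -49 | ((total // 2) == (base % 5)): false | base := 2070 | result := 0 | iter idx=-2: | result := 17 | iter idx=-1: | result := 34 | iter idx=0: | result := 51 | iter idx=1: | result := 68 | result -49
verdict: not equivalent; witness: base=-1, step=4


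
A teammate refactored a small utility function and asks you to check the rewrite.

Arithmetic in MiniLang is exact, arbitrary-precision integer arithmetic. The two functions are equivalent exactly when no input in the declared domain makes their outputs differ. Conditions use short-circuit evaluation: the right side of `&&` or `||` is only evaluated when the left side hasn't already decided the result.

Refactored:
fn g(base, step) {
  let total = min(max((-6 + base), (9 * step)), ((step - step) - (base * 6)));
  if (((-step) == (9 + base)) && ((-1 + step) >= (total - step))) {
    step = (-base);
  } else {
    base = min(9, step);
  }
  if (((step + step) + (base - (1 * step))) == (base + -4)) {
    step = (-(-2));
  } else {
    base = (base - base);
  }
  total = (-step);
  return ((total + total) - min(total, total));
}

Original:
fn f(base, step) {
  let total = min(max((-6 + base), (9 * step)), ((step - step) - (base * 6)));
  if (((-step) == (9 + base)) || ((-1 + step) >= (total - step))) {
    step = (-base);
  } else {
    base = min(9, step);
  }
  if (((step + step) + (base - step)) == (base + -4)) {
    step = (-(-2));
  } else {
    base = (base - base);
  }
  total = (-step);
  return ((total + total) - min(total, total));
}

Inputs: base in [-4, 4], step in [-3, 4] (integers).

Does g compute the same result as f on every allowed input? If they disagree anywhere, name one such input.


Take base=-4, step=-3.
f: total=-10, then (((-step) == (9 + base)) || ((-1 + step) >= (total - step))) is true, then step=4, then (((step + step) + (base - step)) == (base + -4)) is false, then base=0, then total=-4, then returns -4
g: total=-10, then (((-step) == (9 + base)) && ((-1 + step) >= (total - step))) is false, then base=-3, then (((step + step) + (base - (1 * step))) == (base + -4)) is false, then base=0, then total=3, then returns 3
-4 and 3 differ, so these are not the same function on this domain.
verdict: not equivalent; witness: base=-4, step=-3


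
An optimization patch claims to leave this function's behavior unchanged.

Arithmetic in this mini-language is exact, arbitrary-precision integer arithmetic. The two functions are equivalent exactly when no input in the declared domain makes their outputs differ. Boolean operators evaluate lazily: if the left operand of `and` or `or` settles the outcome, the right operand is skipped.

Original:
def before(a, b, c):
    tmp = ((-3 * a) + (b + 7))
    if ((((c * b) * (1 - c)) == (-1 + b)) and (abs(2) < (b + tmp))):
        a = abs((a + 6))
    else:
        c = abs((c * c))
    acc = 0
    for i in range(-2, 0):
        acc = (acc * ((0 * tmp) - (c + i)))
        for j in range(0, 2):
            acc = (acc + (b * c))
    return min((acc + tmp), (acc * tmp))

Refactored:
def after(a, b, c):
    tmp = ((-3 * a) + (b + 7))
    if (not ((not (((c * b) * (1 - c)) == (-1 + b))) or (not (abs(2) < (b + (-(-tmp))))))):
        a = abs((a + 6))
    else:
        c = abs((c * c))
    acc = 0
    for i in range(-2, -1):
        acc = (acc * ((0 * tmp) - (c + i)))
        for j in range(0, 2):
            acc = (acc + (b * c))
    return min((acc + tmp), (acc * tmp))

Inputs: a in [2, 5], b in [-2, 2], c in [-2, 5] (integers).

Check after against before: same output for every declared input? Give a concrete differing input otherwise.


Take a=2, b=-2, c=-2.
before: tmp = -1; ((((c * b) * (1 - c)) == (-1 + b)) and (abs(2) < (b + tmp))) -> false; c = 4; acc = 0; [i=-2]; acc = 0; [j=0]; acc = -8; [j=1]; acc = -16; [i=-1]; acc = 48; [j=0]; acc = 40; [j=1]; acc = 32; return -32
after: tmp = -1; (not ((not (((c * b) * (1 - c)) == (-1 + b))) or (not (abs(2) < (b + (-(-tmp))))))) -> false; c = 4; acc = 0; [i=-2]; acc = 0; [j=0]; acc = -8; [j=1]; acc = -16; return -17
-32 vs -17 — the two versions disagree here.
verdict: not equivalent; witness: a=2, b=-2, c=-2


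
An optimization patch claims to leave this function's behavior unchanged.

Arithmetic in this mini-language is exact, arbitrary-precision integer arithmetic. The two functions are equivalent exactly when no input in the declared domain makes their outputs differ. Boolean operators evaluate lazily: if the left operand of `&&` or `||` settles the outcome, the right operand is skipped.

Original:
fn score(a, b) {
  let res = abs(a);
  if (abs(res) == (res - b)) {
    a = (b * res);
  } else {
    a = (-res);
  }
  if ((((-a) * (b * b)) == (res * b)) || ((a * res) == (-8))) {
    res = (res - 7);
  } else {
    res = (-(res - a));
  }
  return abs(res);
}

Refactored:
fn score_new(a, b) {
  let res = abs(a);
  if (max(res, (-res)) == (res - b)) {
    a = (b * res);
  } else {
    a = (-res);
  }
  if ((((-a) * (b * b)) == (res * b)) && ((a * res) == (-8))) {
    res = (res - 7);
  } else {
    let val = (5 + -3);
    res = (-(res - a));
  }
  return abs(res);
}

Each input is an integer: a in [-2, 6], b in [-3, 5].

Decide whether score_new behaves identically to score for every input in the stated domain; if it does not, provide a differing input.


Take a=-2, b=0.
score: res := 2 | (abs(res) == (res - b)): true | a := 0 | ((((-a) * (b * b)) == (res * b)) || ((a * res) == (-8))): true | res := -5 | result 5
score_new: res := 2 | (max(res, (-res)) == (res - b)): true | a := 0 | ((((-a) * (b * b)) == (res * b)) && ((a * res) == (-8))): false | val := 2 | res := -2 | result 2
5 against 2: the behavior changed.
verdict: not equivalent; witness: a=-2, b=0


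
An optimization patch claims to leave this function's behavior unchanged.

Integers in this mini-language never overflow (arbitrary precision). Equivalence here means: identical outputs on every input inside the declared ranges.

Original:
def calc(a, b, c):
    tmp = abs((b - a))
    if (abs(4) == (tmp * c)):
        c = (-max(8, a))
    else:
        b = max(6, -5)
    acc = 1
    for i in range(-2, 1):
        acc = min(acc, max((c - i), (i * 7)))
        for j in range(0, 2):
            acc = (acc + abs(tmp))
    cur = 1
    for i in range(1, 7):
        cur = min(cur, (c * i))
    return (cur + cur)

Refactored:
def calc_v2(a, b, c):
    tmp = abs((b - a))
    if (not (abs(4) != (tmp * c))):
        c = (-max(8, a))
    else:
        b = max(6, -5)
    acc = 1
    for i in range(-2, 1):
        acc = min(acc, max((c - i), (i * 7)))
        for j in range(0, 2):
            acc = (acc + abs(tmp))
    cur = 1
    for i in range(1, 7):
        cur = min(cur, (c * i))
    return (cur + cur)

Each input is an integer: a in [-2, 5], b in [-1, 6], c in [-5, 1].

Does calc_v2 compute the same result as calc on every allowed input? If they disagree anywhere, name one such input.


This is a faithful refactor — comparison usage differs, and boolean connective usage differs, but the computed results match everywhere.
Spot check at a=3, b=-1, c=-2 — calc: tmp = 4; (abs(4) == (tmp * c)) -> false; b = 6; acc = 1; [i=-2]; acc = 0; [j=0]; acc = 4; [j=1]; acc = 8; [i=-1]; acc = -1; [j=0]; acc = 3; [j=1]; acc = 7; [i=0]; acc = 0; [j=0]; acc = 4; [j=1]; acc = 8; cur = 1; [i=1]; cur = -2; [i=2]; cur = -4; [i=3]; cur = -6; [i=4]; cur = -8; [i=5]; cur = -10; [i=6]; cur = -12; return -24. calc_v2: tmp = 4; (not (abs(4) != (tmp * c))) -> false; b = 6; acc = 1; [i=-2]; acc = 0; [j=0]; acc = 4; [j=1]; acc = 8; [i=-1]; acc = -1; [j=0]; acc = 3; [j=1]; acc = 7; [i=0]; acc = 0; [j=0]; acc = 4; [j=1]; acc = 8; cur = 1; [i=1]; cur = -2; [i=2]; cur = -4; [i=3]; cur = -6; [i=4]; cur = -8; [i=5]; cur = -10; [i=6]; cur = -12; return -24. Both give -24.
Every one of the 448 inputs gives matching results.
verdict: equivalent


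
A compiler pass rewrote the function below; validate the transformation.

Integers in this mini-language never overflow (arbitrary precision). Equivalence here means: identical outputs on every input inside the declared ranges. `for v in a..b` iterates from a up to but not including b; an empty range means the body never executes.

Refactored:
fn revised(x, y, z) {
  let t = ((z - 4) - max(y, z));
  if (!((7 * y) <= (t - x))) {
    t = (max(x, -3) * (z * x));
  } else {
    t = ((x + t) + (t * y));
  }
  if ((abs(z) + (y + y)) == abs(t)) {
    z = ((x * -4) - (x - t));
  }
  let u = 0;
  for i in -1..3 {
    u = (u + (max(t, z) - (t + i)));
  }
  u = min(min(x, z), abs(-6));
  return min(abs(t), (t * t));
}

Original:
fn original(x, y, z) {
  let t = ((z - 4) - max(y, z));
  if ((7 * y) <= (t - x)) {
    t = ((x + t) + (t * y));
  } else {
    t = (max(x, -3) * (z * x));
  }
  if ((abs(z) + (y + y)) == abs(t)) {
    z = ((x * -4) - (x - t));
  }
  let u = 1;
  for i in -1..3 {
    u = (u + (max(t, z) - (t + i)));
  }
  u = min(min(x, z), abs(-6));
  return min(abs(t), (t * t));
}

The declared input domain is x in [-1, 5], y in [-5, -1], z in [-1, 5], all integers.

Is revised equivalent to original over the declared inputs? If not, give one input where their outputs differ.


The suspicious edit (`1` became `0`) never changes the result for any input inside the declared domain; all 245 inputs agree.
verdict: equivalent


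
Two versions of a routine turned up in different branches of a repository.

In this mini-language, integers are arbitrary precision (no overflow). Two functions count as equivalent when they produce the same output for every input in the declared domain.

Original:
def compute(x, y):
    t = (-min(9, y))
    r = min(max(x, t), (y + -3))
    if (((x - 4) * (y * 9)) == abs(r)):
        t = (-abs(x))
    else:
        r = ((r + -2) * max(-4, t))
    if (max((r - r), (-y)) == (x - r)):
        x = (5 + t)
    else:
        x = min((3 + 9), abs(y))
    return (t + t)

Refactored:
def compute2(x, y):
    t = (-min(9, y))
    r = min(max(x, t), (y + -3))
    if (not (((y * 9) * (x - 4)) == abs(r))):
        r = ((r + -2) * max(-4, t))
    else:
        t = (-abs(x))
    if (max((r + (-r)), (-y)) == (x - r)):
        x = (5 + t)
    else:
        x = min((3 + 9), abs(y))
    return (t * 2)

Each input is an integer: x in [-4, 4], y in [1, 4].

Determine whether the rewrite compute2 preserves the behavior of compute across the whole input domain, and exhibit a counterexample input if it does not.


The two are interchangeable: arithmetic usage differs; and boolean connective usage differs; and constant usage differs, and every declared input agrees.
Tracing x=4, y=1: compute: t=-1, then r=-2, then (((x - 4) * (y * 9)) == abs(r)) is false, then r=4, then (max((r - r), (-y)) == (x - r)) is true, then x=4, then returns -2 | compute2: t=-1, then r=-2, then (not (((y * 9) * (x - 4)) == abs(r))) is true, then r=4, then (max((r + (-r)), (-y)) == (x - r)) is true, then x=4, then returns -2 — matching result -2.
Checked all 36 inputs in the declared domain: the outputs agree on every one.
verdict: equivalent


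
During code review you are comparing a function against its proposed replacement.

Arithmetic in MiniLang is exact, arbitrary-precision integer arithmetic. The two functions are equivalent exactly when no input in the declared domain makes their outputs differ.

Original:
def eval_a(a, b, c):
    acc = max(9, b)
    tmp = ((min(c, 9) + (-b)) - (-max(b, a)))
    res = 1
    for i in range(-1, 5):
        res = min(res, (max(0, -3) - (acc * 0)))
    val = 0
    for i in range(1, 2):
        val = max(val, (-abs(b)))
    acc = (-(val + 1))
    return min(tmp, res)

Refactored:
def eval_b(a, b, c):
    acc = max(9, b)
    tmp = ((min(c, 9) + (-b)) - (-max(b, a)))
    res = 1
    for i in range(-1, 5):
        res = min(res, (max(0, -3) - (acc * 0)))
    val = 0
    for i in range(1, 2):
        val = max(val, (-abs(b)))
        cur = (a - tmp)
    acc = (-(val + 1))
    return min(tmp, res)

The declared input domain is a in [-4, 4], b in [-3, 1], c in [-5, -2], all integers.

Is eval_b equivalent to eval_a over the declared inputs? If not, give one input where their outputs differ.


Behavior is preserved: although local variable names differ; also statement counts differ; also arithmetic usage differs, the outputs never diverge.
Tracing a=-2, b=0, c=-5: eval_a: acc := 9 | tmp := -5 | res := 1 | iter i=-1: | res := 0 | iter i=0: | res := 0 | iter i=1: | res := 0 | iter i=2: | res := 0 | iter i=3: | res := 0 | iter i=4: | res := 0 | val := 0 | iter i=1: | val := 0 | acc := -1 | result -5 | eval_b: acc := 9 | tmp := -5 | res := 1 | iter i=-1: | res := 0 | iter i=0: | res := 0 | iter i=1: | res := 0 | iter i=2: | res := 0 | iter i=3: | res := 0 | iter i=4: | res := 0 | val := 0 | iter i=1: | val := 0 | cur := 3 | acc := -1 | result -5 — matching result -5.
An exhaustive pass over the 180 declared inputs shows identical outputs.
verdict: equivalent


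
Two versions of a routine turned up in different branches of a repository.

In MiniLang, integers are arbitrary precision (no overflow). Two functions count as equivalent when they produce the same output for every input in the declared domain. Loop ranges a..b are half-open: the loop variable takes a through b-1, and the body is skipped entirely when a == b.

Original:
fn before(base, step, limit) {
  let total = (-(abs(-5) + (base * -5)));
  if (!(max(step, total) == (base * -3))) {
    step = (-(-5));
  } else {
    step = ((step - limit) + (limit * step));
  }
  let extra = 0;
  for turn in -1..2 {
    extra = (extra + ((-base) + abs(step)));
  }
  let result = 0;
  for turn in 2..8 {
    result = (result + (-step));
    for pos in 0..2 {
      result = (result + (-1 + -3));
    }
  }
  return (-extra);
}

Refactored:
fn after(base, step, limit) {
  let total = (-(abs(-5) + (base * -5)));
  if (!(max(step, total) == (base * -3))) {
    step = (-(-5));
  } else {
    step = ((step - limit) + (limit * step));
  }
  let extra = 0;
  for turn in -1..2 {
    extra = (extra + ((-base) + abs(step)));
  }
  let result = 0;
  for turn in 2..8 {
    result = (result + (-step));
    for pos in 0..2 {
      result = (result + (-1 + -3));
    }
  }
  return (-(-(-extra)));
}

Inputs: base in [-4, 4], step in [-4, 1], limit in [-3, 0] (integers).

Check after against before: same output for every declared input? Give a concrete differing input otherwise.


Behavior is preserved: although same computation, different form, the outputs never diverge.
Spot check at base=-3, step=-2, limit=-1 — before: total becomes -20; next (!(max(step, total) == (base * -3))) evaluates to true; next step becomes 5; next extra becomes 0; next at turn=-1:; next extra becomes 8; next at turn=0:; next extra becomes 16; next at turn=1:; next extra becomes 24; next result becomes 0; next at turn=2:; next result becomes -5; next at pos=0:; next result becomes -9; next at pos=1:; next result becomes -13; next at turn=3:; next result becomes -18; next at pos=0:; next result becomes -22; next at pos=1:; next result becomes -26; next at turn=4:; next result becomes -31; next at pos=0:; next result becomes -35; next at pos=1:; next result becomes -39; next at turn=5:; next result becomes -44; next at pos=0:; next result becomes -48; next at pos=1:; next result becomes -52; next at turn=6:; next result becomes -57; next at pos=0:; next result becomes -61; next at pos=1:; next result becomes -65; next at turn=7:; next result becomes -70; next at pos=0:; next result becomes -74; next at pos=1:; next result becomes -78; next final value -24. after: total becomes -20; next (!(max(step, total) == (base * -3))) evaluates to true; next step becomes 5; next extra becomes 0; next at turn=-1:; next extra becomes 8; next at turn=0:; next extra becomes 16; next at turn=1:; next extra becomes 24; next result becomes 0; next at turn=2:; next result becomes -5; next at pos=0:; next result becomes -9; next at pos=1:; next result becomes -13; next at turn=3:; next result becomes -18; next at pos=0:; next result becomes -22; next at pos=1:; next result becomes -26; next at turn=4:; next result becomes -31; next at pos=0:; next result becomes -35; next at pos=1:; next result becomes -39; next at turn=5:; next result becomes -44; next at pos=0:; next result becomes -48; next at pos=1:; next result becomes -52; next at turn=6:; next result becomes -57; next at pos=0:; next result becomes -61; next at pos=1:; next result becomes -65; next at turn=7:; next result becomes -70; next at pos=0:; next result becomes -74; next at pos=1:; next result becomes -78; next final value -24. Both give -24.
Every one of the 216 inputs gives matching results.
verdict: equivalent


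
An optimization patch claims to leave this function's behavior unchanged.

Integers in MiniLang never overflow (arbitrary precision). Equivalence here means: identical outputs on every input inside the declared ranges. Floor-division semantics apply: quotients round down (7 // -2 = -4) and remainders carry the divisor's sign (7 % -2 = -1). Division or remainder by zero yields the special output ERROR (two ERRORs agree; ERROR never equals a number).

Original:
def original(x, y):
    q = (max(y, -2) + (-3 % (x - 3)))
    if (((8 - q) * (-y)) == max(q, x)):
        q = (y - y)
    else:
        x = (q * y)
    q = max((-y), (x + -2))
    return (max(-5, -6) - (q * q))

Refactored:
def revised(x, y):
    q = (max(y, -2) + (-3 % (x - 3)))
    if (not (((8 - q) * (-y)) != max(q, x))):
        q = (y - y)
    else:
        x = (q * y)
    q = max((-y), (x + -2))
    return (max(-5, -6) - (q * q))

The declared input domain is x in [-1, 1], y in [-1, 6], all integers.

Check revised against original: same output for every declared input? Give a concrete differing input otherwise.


Reading the diff, among the changes: comparison usage differs, plus boolean connective usage differs.
One worked example (x=1, y=5) — original: q=4, then (((8 - q) * (-y)) == max(q, x)) is false, then x=20, then q=18, then returns -329; revised: q=4, then (not (((8 - q) * (-y)) != max(q, x))) is false, then x=20, then q=18, then returns -329; agreement on -329.
Checked all 24 inputs in the declared domain: the outputs agree on every one.
verdict: equivalent


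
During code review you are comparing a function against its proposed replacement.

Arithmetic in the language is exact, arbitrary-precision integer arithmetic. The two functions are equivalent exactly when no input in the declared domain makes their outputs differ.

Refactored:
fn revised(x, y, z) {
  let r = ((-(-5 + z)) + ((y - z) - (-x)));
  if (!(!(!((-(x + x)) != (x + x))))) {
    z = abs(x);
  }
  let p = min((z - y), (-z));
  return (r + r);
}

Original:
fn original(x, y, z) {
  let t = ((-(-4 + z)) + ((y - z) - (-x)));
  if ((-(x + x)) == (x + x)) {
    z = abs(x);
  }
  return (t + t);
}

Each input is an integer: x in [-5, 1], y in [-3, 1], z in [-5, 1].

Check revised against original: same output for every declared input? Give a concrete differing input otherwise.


Evaluate both at x=-5, y=-3, z=-5.
original: t=6, then ((-(x + x)) == (x + x)) is false, then returns 12
revised: r=7, then (!(!(!((-(x + x)) != (x + x))))) is false, then p=-2, then returns 14
12 vs 14 — the two versions disagree here.
verdict: not equivalent; witness: x=-5, y=-3, z=-5


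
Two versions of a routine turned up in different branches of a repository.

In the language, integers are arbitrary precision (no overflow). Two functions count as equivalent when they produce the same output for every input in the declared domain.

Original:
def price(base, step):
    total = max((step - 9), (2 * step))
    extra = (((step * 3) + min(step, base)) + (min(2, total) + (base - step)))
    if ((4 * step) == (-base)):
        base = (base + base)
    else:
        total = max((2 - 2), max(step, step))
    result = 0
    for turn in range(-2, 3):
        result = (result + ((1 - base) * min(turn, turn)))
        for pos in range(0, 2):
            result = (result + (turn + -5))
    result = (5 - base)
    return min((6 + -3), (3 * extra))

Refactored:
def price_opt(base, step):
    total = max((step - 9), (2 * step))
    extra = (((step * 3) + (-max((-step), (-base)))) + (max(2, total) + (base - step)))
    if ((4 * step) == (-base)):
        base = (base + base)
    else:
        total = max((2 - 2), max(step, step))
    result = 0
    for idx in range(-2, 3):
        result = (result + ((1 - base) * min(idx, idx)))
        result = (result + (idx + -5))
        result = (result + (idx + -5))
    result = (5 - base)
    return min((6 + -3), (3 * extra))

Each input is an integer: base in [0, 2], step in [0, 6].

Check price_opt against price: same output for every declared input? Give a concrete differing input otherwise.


At base=0, step=0: price gives 0, price_opt gives 3.
verdict: not equivalent; witness: base=0, step=0


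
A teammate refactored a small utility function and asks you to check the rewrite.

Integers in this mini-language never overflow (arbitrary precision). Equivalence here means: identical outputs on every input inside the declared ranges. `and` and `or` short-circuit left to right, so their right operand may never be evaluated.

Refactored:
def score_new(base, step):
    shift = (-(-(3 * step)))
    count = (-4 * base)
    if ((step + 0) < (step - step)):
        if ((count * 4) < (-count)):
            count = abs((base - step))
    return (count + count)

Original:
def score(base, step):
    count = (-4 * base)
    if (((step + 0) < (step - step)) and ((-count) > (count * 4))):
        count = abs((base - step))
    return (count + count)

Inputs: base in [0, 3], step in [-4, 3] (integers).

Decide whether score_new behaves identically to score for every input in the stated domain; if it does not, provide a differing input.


Side by side, the visible changes include: comparison usage differs; branching structure differs; constant usage differs; local variable names differ; arithmetic usage differs; boolean connective usage differs; statement counts differ.
As a probe, take base=2, step=3: score runs count := -8 | (((step + 0) < (step - step)) and ((-count) > (count * 4))): false | result -16; score_new runs shift := 9 | count := -8 | ((step + 0) < (step - step)): false | result -16; both end at -16.
Every one of the 32 inputs gives matching results.
verdict: equivalent


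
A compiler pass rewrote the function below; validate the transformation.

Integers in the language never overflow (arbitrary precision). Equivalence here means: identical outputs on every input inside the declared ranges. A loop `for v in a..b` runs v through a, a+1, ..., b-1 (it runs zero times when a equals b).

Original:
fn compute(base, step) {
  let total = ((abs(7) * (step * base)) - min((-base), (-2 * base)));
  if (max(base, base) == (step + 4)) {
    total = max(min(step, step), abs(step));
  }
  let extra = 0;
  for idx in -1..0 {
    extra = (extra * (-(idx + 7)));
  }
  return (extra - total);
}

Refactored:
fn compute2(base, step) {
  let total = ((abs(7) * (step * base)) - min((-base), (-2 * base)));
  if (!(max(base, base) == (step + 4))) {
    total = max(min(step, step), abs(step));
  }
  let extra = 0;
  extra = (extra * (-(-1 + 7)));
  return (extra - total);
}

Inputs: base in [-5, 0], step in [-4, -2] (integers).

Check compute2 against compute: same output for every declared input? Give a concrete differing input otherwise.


There is a counterexample at base=-5, step=-4: -135 on one side, -4 on the other.
compute: total=135, then (max(base, base) == (step + 4)) is false, then extra=0, then (idx=-1), then extra=0, then returns -135
compute2: total=135, then (!(max(base, base) == (step + 4))) is true, then total=4, then extra=0, then extra=0, then returns -4
verdict: not equivalent; witness: base=-5, step=-4


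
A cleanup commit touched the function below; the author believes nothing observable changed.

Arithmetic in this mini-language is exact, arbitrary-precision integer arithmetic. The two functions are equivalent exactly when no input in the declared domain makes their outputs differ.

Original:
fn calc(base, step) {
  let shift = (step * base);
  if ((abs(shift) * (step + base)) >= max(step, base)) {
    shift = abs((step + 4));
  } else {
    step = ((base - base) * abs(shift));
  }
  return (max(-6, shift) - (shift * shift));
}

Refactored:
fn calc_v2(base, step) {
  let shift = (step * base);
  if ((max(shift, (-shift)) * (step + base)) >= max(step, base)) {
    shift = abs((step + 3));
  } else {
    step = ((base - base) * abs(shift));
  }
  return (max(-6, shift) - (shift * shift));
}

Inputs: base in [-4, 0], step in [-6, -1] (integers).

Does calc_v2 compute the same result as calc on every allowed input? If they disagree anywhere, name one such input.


Evaluate both at base=0, step=-6.
calc: shift = 0; ((abs(shift) * (step + base)) >= max(step, base)) -> true; shift = 2; return -2
calc_v2: shift = 0; ((max(shift, (-shift)) * (step + base)) >= max(step, base)) -> true; shift = 3; return -6
-2 and -6 differ, so these are not the same function on this domain.
verdict: not equivalent; witness: base=0, step=-6


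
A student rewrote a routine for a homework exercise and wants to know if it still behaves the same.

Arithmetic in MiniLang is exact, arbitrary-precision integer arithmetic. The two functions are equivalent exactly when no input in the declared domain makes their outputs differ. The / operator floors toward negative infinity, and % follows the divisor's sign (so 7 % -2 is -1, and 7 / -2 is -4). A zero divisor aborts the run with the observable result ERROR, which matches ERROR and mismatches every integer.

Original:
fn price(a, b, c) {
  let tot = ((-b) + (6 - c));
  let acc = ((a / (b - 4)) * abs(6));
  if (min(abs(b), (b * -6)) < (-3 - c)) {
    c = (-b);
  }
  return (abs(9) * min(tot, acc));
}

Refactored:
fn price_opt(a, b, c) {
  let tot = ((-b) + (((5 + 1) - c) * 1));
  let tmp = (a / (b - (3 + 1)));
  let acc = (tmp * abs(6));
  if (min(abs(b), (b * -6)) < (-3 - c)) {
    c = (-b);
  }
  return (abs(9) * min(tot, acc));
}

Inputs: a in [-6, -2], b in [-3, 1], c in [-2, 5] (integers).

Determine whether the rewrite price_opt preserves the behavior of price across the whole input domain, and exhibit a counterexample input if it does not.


Side by side, the visible changes include: statement counts differ, arithmetic usage differs, constant usage differs, local variable names differ.
Tracing a=-5, b=0, c=3: price: tot := 3 | acc := 6 | (min(abs(b), (b * -6)) < (-3 - c)): false | result 27 | price_opt: tot := 3 | tmp := 1 | acc := 6 | (min(abs(b), (b * -6)) < (-3 - c)): false | result 27 — matching result 27.
Across all 200 domain points the two functions coincide.
verdict: equivalent
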